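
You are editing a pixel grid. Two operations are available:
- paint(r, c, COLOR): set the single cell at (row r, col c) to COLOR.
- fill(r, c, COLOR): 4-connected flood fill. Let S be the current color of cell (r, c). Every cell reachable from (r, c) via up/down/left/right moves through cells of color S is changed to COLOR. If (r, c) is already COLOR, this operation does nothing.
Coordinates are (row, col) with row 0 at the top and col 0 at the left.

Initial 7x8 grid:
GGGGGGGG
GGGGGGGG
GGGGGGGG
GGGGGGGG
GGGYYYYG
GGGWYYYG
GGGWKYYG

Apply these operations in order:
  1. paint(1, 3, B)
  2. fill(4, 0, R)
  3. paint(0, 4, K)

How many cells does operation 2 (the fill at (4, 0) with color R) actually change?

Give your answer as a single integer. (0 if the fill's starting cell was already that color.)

After op 1 paint(1,3,B):
GGGGGGGG
GGGBGGGG
GGGGGGGG
GGGGGGGG
GGGYYYYG
GGGWYYYG
GGGWKYYG
After op 2 fill(4,0,R) [43 cells changed]:
RRRRRRRR
RRRBRRRR
RRRRRRRR
RRRRRRRR
RRRYYYYR
RRRWYYYR
RRRWKYYR

Answer: 43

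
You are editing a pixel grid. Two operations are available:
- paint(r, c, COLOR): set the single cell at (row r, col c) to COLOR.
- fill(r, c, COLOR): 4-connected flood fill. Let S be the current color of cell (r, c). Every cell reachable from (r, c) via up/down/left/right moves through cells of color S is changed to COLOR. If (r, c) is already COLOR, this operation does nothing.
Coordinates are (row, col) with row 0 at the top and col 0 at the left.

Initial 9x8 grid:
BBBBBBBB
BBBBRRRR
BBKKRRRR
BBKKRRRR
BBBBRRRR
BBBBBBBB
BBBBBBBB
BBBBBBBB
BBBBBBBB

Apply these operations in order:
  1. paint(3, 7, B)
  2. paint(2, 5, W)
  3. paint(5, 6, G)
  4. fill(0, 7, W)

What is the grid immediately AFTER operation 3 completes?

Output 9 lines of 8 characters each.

After op 1 paint(3,7,B):
BBBBBBBB
BBBBRRRR
BBKKRRRR
BBKKRRRB
BBBBRRRR
BBBBBBBB
BBBBBBBB
BBBBBBBB
BBBBBBBB
After op 2 paint(2,5,W):
BBBBBBBB
BBBBRRRR
BBKKRWRR
BBKKRRRB
BBBBRRRR
BBBBBBBB
BBBBBBBB
BBBBBBBB
BBBBBBBB
After op 3 paint(5,6,G):
BBBBBBBB
BBBBRRRR
BBKKRWRR
BBKKRRRB
BBBBRRRR
BBBBBBGB
BBBBBBBB
BBBBBBBB
BBBBBBBB

Answer: BBBBBBBB
BBBBRRRR
BBKKRWRR
BBKKRRRB
BBBBRRRR
BBBBBBGB
BBBBBBBB
BBBBBBBB
BBBBBBBB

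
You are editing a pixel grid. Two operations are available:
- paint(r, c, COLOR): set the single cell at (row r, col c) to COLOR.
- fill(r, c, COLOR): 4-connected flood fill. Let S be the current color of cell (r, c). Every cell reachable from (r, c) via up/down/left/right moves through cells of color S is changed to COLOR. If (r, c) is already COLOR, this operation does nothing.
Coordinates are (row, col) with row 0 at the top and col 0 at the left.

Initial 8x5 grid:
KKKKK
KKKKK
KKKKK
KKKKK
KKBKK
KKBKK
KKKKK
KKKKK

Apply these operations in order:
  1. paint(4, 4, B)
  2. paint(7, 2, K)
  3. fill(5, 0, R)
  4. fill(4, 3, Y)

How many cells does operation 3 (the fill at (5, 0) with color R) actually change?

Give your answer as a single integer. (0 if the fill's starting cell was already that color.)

After op 1 paint(4,4,B):
KKKKK
KKKKK
KKKKK
KKKKK
KKBKB
KKBKK
KKKKK
KKKKK
After op 2 paint(7,2,K):
KKKKK
KKKKK
KKKKK
KKKKK
KKBKB
KKBKK
KKKKK
KKKKK
After op 3 fill(5,0,R) [37 cells changed]:
RRRRR
RRRRR
RRRRR
RRRRR
RRBRB
RRBRR
RRRRR
RRRRR

Answer: 37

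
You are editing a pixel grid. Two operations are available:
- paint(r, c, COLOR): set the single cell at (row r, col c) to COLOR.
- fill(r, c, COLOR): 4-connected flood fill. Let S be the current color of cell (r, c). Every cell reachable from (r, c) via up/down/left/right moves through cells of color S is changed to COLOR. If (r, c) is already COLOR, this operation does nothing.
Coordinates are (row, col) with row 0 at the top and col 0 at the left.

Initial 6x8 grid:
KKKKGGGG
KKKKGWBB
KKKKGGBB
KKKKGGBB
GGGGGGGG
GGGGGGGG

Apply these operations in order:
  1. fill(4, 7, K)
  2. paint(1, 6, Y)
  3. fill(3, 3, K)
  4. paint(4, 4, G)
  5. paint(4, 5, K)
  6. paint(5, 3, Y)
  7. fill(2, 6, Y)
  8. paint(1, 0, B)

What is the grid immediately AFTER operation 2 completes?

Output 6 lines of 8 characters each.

Answer: KKKKKKKK
KKKKKWYB
KKKKKKBB
KKKKKKBB
KKKKKKKK
KKKKKKKK

Derivation:
After op 1 fill(4,7,K) [25 cells changed]:
KKKKKKKK
KKKKKWBB
KKKKKKBB
KKKKKKBB
KKKKKKKK
KKKKKKKK
After op 2 paint(1,6,Y):
KKKKKKKK
KKKKKWYB
KKKKKKBB
KKKKKKBB
KKKKKKKK
KKKKKKKK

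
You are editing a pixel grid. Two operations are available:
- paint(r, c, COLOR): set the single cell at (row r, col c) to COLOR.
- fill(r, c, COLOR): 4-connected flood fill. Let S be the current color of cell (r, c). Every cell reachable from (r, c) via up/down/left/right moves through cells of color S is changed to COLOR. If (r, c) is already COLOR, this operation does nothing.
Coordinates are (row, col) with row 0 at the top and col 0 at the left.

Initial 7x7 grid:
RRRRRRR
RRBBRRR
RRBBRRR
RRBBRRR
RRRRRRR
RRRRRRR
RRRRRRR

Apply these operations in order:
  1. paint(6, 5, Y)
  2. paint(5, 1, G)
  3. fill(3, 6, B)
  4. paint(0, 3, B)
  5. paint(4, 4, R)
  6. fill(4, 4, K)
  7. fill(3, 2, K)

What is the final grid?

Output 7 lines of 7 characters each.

After op 1 paint(6,5,Y):
RRRRRRR
RRBBRRR
RRBBRRR
RRBBRRR
RRRRRRR
RRRRRRR
RRRRRYR
After op 2 paint(5,1,G):
RRRRRRR
RRBBRRR
RRBBRRR
RRBBRRR
RRRRRRR
RGRRRRR
RRRRRYR
After op 3 fill(3,6,B) [41 cells changed]:
BBBBBBB
BBBBBBB
BBBBBBB
BBBBBBB
BBBBBBB
BGBBBBB
BBBBBYB
After op 4 paint(0,3,B):
BBBBBBB
BBBBBBB
BBBBBBB
BBBBBBB
BBBBBBB
BGBBBBB
BBBBBYB
After op 5 paint(4,4,R):
BBBBBBB
BBBBBBB
BBBBBBB
BBBBBBB
BBBBRBB
BGBBBBB
BBBBBYB
After op 6 fill(4,4,K) [1 cells changed]:
BBBBBBB
BBBBBBB
BBBBBBB
BBBBBBB
BBBBKBB
BGBBBBB
BBBBBYB
After op 7 fill(3,2,K) [46 cells changed]:
KKKKKKK
KKKKKKK
KKKKKKK
KKKKKKK
KKKKKKK
KGKKKKK
KKKKKYK

Answer: KKKKKKK
KKKKKKK
KKKKKKK
KKKKKKK
KKKKKKK
KGKKKKK
KKKKKYK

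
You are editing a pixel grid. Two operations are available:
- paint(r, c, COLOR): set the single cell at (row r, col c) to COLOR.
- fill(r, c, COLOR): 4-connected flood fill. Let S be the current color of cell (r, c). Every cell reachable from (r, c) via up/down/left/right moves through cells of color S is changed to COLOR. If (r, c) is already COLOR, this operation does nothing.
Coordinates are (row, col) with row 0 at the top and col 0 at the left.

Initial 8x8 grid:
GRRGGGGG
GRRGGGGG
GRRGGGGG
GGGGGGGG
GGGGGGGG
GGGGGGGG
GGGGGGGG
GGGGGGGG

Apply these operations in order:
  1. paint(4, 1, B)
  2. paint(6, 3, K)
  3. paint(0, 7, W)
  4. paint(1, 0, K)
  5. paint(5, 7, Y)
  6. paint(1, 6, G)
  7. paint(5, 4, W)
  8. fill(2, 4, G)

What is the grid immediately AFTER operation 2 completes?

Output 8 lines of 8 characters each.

After op 1 paint(4,1,B):
GRRGGGGG
GRRGGGGG
GRRGGGGG
GGGGGGGG
GBGGGGGG
GGGGGGGG
GGGGGGGG
GGGGGGGG
After op 2 paint(6,3,K):
GRRGGGGG
GRRGGGGG
GRRGGGGG
GGGGGGGG
GBGGGGGG
GGGGGGGG
GGGKGGGG
GGGGGGGG

Answer: GRRGGGGG
GRRGGGGG
GRRGGGGG
GGGGGGGG
GBGGGGGG
GGGGGGGG
GGGKGGGG
GGGGGGGG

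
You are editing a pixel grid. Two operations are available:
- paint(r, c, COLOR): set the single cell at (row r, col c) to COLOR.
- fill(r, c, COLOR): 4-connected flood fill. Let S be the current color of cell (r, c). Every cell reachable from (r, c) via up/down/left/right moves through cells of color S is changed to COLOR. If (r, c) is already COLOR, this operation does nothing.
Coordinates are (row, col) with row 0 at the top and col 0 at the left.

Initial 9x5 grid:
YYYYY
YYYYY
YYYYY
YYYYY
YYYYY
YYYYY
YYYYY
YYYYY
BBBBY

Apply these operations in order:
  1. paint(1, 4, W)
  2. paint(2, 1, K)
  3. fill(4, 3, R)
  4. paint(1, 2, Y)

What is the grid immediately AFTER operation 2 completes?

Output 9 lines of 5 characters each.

Answer: YYYYY
YYYYW
YKYYY
YYYYY
YYYYY
YYYYY
YYYYY
YYYYY
BBBBY

Derivation:
After op 1 paint(1,4,W):
YYYYY
YYYYW
YYYYY
YYYYY
YYYYY
YYYYY
YYYYY
YYYYY
BBBBY
After op 2 paint(2,1,K):
YYYYY
YYYYW
YKYYY
YYYYY
YYYYY
YYYYY
YYYYY
YYYYY
BBBBY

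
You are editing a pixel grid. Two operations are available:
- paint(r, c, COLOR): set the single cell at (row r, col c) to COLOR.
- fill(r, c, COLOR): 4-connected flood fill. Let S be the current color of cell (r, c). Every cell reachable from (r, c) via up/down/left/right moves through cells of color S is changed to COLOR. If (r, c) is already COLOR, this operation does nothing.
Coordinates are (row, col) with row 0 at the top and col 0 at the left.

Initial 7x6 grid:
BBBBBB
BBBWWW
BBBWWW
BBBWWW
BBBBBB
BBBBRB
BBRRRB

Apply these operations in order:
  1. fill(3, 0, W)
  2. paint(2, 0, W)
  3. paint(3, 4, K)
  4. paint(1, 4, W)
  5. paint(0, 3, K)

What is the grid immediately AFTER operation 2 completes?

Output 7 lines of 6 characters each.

After op 1 fill(3,0,W) [29 cells changed]:
WWWWWW
WWWWWW
WWWWWW
WWWWWW
WWWWWW
WWWWRW
WWRRRW
After op 2 paint(2,0,W):
WWWWWW
WWWWWW
WWWWWW
WWWWWW
WWWWWW
WWWWRW
WWRRRW

Answer: WWWWWW
WWWWWW
WWWWWW
WWWWWW
WWWWWW
WWWWRW
WWRRRW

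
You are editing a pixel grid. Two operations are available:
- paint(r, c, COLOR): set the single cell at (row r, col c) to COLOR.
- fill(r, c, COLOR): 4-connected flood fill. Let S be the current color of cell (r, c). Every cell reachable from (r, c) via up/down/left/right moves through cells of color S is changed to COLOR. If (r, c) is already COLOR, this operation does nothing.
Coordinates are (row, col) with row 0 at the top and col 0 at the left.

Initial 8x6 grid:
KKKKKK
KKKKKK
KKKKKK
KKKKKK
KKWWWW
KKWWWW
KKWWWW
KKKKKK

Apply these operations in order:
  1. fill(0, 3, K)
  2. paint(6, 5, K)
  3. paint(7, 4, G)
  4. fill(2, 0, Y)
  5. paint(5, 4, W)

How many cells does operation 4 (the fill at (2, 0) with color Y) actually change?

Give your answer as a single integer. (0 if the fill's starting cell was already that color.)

Answer: 34

Derivation:
After op 1 fill(0,3,K) [0 cells changed]:
KKKKKK
KKKKKK
KKKKKK
KKKKKK
KKWWWW
KKWWWW
KKWWWW
KKKKKK
After op 2 paint(6,5,K):
KKKKKK
KKKKKK
KKKKKK
KKKKKK
KKWWWW
KKWWWW
KKWWWK
KKKKKK
After op 3 paint(7,4,G):
KKKKKK
KKKKKK
KKKKKK
KKKKKK
KKWWWW
KKWWWW
KKWWWK
KKKKGK
After op 4 fill(2,0,Y) [34 cells changed]:
YYYYYY
YYYYYY
YYYYYY
YYYYYY
YYWWWW
YYWWWW
YYWWWK
YYYYGK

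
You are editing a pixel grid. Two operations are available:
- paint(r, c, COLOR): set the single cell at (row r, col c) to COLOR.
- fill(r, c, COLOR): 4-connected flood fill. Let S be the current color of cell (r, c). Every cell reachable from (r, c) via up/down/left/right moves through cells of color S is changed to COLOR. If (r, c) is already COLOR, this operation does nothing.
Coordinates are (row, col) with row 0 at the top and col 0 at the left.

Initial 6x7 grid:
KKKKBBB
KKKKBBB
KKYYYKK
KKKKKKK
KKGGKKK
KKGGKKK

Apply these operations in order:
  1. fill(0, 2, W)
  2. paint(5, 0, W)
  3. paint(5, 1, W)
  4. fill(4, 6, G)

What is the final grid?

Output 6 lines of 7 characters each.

Answer: GGGGBBB
GGGGBBB
GGYYYGG
GGGGGGG
GGGGGGG
GGGGGGG

Derivation:
After op 1 fill(0,2,W) [29 cells changed]:
WWWWBBB
WWWWBBB
WWYYYWW
WWWWWWW
WWGGWWW
WWGGWWW
After op 2 paint(5,0,W):
WWWWBBB
WWWWBBB
WWYYYWW
WWWWWWW
WWGGWWW
WWGGWWW
After op 3 paint(5,1,W):
WWWWBBB
WWWWBBB
WWYYYWW
WWWWWWW
WWGGWWW
WWGGWWW
After op 4 fill(4,6,G) [29 cells changed]:
GGGGBBB
GGGGBBB
GGYYYGG
GGGGGGG
GGGGGGG
GGGGGGG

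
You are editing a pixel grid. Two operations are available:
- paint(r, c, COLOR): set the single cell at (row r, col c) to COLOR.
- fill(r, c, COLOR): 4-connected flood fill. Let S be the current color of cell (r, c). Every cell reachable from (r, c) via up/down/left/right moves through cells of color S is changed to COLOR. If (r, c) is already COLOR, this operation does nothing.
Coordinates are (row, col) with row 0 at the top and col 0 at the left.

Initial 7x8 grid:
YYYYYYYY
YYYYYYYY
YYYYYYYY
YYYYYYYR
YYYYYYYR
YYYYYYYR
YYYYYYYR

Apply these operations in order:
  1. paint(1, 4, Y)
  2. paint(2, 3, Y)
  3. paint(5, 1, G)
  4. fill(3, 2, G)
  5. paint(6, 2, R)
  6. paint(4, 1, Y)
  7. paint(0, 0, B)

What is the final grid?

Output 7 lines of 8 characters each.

After op 1 paint(1,4,Y):
YYYYYYYY
YYYYYYYY
YYYYYYYY
YYYYYYYR
YYYYYYYR
YYYYYYYR
YYYYYYYR
After op 2 paint(2,3,Y):
YYYYYYYY
YYYYYYYY
YYYYYYYY
YYYYYYYR
YYYYYYYR
YYYYYYYR
YYYYYYYR
After op 3 paint(5,1,G):
YYYYYYYY
YYYYYYYY
YYYYYYYY
YYYYYYYR
YYYYYYYR
YGYYYYYR
YYYYYYYR
After op 4 fill(3,2,G) [51 cells changed]:
GGGGGGGG
GGGGGGGG
GGGGGGGG
GGGGGGGR
GGGGGGGR
GGGGGGGR
GGGGGGGR
After op 5 paint(6,2,R):
GGGGGGGG
GGGGGGGG
GGGGGGGG
GGGGGGGR
GGGGGGGR
GGGGGGGR
GGRGGGGR
After op 6 paint(4,1,Y):
GGGGGGGG
GGGGGGGG
GGGGGGGG
GGGGGGGR
GYGGGGGR
GGGGGGGR
GGRGGGGR
After op 7 paint(0,0,B):
BGGGGGGG
GGGGGGGG
GGGGGGGG
GGGGGGGR
GYGGGGGR
GGGGGGGR
GGRGGGGR

Answer: BGGGGGGG
GGGGGGGG
GGGGGGGG
GGGGGGGR
GYGGGGGR
GGGGGGGR
GGRGGGGR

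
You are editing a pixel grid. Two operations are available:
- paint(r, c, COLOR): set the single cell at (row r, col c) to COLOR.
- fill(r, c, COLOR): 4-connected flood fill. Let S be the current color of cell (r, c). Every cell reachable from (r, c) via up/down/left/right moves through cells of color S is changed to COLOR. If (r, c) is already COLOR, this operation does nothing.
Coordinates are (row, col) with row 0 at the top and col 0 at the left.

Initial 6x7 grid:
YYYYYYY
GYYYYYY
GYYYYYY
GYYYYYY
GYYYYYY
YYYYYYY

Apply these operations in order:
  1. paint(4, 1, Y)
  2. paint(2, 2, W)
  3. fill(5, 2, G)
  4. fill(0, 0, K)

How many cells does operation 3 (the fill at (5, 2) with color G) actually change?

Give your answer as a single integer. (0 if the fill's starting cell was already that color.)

Answer: 37

Derivation:
After op 1 paint(4,1,Y):
YYYYYYY
GYYYYYY
GYYYYYY
GYYYYYY
GYYYYYY
YYYYYYY
After op 2 paint(2,2,W):
YYYYYYY
GYYYYYY
GYWYYYY
GYYYYYY
GYYYYYY
YYYYYYY
After op 3 fill(5,2,G) [37 cells changed]:
GGGGGGG
GGGGGGG
GGWGGGG
GGGGGGG
GGGGGGG
GGGGGGG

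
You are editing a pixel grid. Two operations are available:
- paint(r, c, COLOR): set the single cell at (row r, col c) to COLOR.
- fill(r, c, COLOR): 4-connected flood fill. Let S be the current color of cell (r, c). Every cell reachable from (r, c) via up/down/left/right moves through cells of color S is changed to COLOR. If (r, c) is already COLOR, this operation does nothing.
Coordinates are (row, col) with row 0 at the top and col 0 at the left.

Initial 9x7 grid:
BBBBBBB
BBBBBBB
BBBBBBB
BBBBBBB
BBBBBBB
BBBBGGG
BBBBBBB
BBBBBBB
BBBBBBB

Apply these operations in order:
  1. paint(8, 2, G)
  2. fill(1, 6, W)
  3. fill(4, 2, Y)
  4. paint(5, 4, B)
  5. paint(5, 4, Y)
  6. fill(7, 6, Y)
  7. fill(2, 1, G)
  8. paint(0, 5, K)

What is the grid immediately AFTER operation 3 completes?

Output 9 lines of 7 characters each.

Answer: YYYYYYY
YYYYYYY
YYYYYYY
YYYYYYY
YYYYYYY
YYYYGGG
YYYYYYY
YYYYYYY
YYGYYYY

Derivation:
After op 1 paint(8,2,G):
BBBBBBB
BBBBBBB
BBBBBBB
BBBBBBB
BBBBBBB
BBBBGGG
BBBBBBB
BBBBBBB
BBGBBBB
After op 2 fill(1,6,W) [59 cells changed]:
WWWWWWW
WWWWWWW
WWWWWWW
WWWWWWW
WWWWWWW
WWWWGGG
WWWWWWW
WWWWWWW
WWGWWWW
After op 3 fill(4,2,Y) [59 cells changed]:
YYYYYYY
YYYYYYY
YYYYYYY
YYYYYYY
YYYYYYY
YYYYGGG
YYYYYYY
YYYYYYY
YYGYYYY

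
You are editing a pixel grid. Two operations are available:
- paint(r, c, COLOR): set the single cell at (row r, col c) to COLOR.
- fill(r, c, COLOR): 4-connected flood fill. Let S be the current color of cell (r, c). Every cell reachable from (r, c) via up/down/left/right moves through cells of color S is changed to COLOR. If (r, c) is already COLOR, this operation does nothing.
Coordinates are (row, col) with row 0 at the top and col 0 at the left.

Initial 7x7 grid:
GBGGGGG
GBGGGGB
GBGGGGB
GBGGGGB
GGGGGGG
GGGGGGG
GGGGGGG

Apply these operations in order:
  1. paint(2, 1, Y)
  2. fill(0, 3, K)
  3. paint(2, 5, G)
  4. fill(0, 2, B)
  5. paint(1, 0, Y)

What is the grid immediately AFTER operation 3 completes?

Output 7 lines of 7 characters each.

Answer: KBKKKKK
KBKKKKB
KYKKKGB
KBKKKKB
KKKKKKK
KKKKKKK
KKKKKKK

Derivation:
After op 1 paint(2,1,Y):
GBGGGGG
GBGGGGB
GYGGGGB
GBGGGGB
GGGGGGG
GGGGGGG
GGGGGGG
After op 2 fill(0,3,K) [42 cells changed]:
KBKKKKK
KBKKKKB
KYKKKKB
KBKKKKB
KKKKKKK
KKKKKKK
KKKKKKK
After op 3 paint(2,5,G):
KBKKKKK
KBKKKKB
KYKKKGB
KBKKKKB
KKKKKKK
KKKKKKK
KKKKKKK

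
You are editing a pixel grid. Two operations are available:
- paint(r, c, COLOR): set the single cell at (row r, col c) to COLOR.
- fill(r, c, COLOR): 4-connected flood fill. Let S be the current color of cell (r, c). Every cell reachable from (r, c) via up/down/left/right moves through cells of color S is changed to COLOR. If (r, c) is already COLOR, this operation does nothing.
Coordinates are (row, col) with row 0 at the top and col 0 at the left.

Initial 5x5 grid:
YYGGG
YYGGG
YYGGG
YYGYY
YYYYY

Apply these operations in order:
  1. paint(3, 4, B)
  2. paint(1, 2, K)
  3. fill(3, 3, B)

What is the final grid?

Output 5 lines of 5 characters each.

Answer: BBGGG
BBKGG
BBGGG
BBGBB
BBBBB

Derivation:
After op 1 paint(3,4,B):
YYGGG
YYGGG
YYGGG
YYGYB
YYYYY
After op 2 paint(1,2,K):
YYGGG
YYKGG
YYGGG
YYGYB
YYYYY
After op 3 fill(3,3,B) [14 cells changed]:
BBGGG
BBKGG
BBGGG
BBGBB
BBBBB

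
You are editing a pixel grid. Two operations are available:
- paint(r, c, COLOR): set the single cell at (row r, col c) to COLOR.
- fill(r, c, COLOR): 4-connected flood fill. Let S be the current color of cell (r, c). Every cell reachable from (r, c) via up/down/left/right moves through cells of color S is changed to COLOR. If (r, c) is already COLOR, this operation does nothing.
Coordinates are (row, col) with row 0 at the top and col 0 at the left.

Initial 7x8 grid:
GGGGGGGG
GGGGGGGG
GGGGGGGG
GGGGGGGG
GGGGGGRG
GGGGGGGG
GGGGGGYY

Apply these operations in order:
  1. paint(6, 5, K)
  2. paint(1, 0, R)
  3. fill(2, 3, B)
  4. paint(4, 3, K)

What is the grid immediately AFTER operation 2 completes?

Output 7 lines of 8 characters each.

After op 1 paint(6,5,K):
GGGGGGGG
GGGGGGGG
GGGGGGGG
GGGGGGGG
GGGGGGRG
GGGGGGGG
GGGGGKYY
After op 2 paint(1,0,R):
GGGGGGGG
RGGGGGGG
GGGGGGGG
GGGGGGGG
GGGGGGRG
GGGGGGGG
GGGGGKYY

Answer: GGGGGGGG
RGGGGGGG
GGGGGGGG
GGGGGGGG
GGGGGGRG
GGGGGGGG
GGGGGKYY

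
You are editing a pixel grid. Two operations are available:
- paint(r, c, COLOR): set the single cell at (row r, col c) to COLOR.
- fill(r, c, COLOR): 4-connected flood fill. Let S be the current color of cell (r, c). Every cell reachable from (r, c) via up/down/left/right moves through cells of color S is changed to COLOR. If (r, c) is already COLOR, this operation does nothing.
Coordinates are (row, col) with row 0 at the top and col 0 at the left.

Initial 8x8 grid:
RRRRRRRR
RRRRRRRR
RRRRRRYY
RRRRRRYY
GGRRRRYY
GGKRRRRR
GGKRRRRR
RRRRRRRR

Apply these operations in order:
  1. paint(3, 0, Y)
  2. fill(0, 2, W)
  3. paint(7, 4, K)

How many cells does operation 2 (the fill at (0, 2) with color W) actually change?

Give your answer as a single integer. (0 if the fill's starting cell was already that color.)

After op 1 paint(3,0,Y):
RRRRRRRR
RRRRRRRR
RRRRRRYY
YRRRRRYY
GGRRRRYY
GGKRRRRR
GGKRRRRR
RRRRRRRR
After op 2 fill(0,2,W) [49 cells changed]:
WWWWWWWW
WWWWWWWW
WWWWWWYY
YWWWWWYY
GGWWWWYY
GGKWWWWW
GGKWWWWW
WWWWWWWW

Answer: 49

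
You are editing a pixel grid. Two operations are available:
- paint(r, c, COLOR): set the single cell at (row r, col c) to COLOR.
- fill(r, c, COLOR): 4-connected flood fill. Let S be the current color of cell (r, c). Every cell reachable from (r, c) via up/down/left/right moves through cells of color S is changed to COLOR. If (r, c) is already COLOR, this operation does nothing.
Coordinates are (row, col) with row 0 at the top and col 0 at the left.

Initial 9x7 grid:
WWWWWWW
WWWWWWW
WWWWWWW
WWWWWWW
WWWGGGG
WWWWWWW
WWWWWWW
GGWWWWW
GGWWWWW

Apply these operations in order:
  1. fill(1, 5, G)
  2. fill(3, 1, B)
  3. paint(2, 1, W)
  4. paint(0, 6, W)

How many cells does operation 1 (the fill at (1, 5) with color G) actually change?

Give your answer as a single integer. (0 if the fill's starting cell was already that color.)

Answer: 55

Derivation:
After op 1 fill(1,5,G) [55 cells changed]:
GGGGGGG
GGGGGGG
GGGGGGG
GGGGGGG
GGGGGGG
GGGGGGG
GGGGGGG
GGGGGGG
GGGGGGG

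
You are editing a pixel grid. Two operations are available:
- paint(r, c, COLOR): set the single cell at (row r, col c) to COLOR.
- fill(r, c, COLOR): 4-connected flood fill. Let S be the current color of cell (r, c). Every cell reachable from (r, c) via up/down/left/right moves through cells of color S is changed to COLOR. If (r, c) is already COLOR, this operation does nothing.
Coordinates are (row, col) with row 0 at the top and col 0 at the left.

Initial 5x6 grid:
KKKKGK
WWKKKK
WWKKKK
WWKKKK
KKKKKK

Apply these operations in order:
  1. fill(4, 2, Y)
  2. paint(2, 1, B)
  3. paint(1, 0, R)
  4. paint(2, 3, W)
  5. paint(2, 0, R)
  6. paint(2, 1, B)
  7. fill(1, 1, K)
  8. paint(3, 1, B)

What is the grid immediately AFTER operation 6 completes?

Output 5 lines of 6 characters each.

After op 1 fill(4,2,Y) [23 cells changed]:
YYYYGY
WWYYYY
WWYYYY
WWYYYY
YYYYYY
After op 2 paint(2,1,B):
YYYYGY
WWYYYY
WBYYYY
WWYYYY
YYYYYY
After op 3 paint(1,0,R):
YYYYGY
RWYYYY
WBYYYY
WWYYYY
YYYYYY
After op 4 paint(2,3,W):
YYYYGY
RWYYYY
WBYWYY
WWYYYY
YYYYYY
After op 5 paint(2,0,R):
YYYYGY
RWYYYY
RBYWYY
WWYYYY
YYYYYY
After op 6 paint(2,1,B):
YYYYGY
RWYYYY
RBYWYY
WWYYYY
YYYYYY

Answer: YYYYGY
RWYYYY
RBYWYY
WWYYYY
YYYYYY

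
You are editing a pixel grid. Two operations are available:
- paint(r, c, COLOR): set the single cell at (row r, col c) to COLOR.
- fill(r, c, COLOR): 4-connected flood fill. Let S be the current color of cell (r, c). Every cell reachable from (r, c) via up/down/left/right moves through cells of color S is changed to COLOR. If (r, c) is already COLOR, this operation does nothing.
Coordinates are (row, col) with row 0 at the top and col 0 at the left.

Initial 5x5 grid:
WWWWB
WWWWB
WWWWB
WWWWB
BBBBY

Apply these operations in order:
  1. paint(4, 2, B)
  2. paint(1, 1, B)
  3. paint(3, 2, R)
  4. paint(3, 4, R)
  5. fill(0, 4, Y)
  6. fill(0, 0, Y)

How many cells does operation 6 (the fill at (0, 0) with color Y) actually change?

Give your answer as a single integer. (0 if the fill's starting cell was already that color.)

Answer: 14

Derivation:
After op 1 paint(4,2,B):
WWWWB
WWWWB
WWWWB
WWWWB
BBBBY
After op 2 paint(1,1,B):
WWWWB
WBWWB
WWWWB
WWWWB
BBBBY
After op 3 paint(3,2,R):
WWWWB
WBWWB
WWWWB
WWRWB
BBBBY
After op 4 paint(3,4,R):
WWWWB
WBWWB
WWWWB
WWRWR
BBBBY
After op 5 fill(0,4,Y) [3 cells changed]:
WWWWY
WBWWY
WWWWY
WWRWR
BBBBY
After op 6 fill(0,0,Y) [14 cells changed]:
YYYYY
YBYYY
YYYYY
YYRYR
BBBBY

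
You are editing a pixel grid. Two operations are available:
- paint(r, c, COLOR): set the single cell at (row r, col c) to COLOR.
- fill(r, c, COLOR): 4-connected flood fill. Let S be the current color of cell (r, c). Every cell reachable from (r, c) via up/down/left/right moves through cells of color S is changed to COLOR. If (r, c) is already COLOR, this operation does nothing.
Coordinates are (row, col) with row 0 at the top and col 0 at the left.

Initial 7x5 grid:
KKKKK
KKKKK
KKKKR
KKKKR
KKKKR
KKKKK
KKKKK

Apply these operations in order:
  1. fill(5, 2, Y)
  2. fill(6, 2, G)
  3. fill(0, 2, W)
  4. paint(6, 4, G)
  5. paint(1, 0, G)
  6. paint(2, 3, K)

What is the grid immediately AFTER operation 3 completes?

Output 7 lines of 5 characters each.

After op 1 fill(5,2,Y) [32 cells changed]:
YYYYY
YYYYY
YYYYR
YYYYR
YYYYR
YYYYY
YYYYY
After op 2 fill(6,2,G) [32 cells changed]:
GGGGG
GGGGG
GGGGR
GGGGR
GGGGR
GGGGG
GGGGG
After op 3 fill(0,2,W) [32 cells changed]:
WWWWW
WWWWW
WWWWR
WWWWR
WWWWR
WWWWW
WWWWW

Answer: WWWWW
WWWWW
WWWWR
WWWWR
WWWWR
WWWWW
WWWWW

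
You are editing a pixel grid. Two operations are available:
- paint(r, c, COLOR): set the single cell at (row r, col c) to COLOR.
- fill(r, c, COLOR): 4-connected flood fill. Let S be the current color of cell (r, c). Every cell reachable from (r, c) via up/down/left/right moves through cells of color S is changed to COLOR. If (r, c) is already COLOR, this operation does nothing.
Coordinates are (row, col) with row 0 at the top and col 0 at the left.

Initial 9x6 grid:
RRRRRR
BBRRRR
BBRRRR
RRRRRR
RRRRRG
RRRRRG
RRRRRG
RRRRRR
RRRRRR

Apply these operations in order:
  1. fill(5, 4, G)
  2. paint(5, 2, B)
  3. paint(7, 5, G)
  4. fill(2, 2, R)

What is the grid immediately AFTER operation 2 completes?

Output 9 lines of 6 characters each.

After op 1 fill(5,4,G) [47 cells changed]:
GGGGGG
BBGGGG
BBGGGG
GGGGGG
GGGGGG
GGGGGG
GGGGGG
GGGGGG
GGGGGG
After op 2 paint(5,2,B):
GGGGGG
BBGGGG
BBGGGG
GGGGGG
GGGGGG
GGBGGG
GGGGGG
GGGGGG
GGGGGG

Answer: GGGGGG
BBGGGG
BBGGGG
GGGGGG
GGGGGG
GGBGGG
GGGGGG
GGGGGG
GGGGGG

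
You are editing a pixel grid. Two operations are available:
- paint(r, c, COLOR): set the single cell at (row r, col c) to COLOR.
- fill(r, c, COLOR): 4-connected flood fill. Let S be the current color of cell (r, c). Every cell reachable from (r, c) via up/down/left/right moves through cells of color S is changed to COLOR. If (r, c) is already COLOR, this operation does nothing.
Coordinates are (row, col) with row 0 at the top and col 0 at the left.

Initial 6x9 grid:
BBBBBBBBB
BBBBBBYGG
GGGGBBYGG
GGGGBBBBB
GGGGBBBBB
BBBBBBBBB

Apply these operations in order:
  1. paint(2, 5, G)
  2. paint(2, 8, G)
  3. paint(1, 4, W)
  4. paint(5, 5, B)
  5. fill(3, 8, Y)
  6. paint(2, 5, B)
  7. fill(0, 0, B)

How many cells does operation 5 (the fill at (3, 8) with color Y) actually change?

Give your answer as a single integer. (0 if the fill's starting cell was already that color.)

After op 1 paint(2,5,G):
BBBBBBBBB
BBBBBBYGG
GGGGBGYGG
GGGGBBBBB
GGGGBBBBB
BBBBBBBBB
After op 2 paint(2,8,G):
BBBBBBBBB
BBBBBBYGG
GGGGBGYGG
GGGGBBBBB
GGGGBBBBB
BBBBBBBBB
After op 3 paint(1,4,W):
BBBBBBBBB
BBBBWBYGG
GGGGBGYGG
GGGGBBBBB
GGGGBBBBB
BBBBBBBBB
After op 4 paint(5,5,B):
BBBBBBBBB
BBBBWBYGG
GGGGBGYGG
GGGGBBBBB
GGGGBBBBB
BBBBBBBBB
After op 5 fill(3,8,Y) [20 cells changed]:
BBBBBBBBB
BBBBWBYGG
GGGGYGYGG
GGGGYYYYY
GGGGYYYYY
YYYYYYYYY

Answer: 20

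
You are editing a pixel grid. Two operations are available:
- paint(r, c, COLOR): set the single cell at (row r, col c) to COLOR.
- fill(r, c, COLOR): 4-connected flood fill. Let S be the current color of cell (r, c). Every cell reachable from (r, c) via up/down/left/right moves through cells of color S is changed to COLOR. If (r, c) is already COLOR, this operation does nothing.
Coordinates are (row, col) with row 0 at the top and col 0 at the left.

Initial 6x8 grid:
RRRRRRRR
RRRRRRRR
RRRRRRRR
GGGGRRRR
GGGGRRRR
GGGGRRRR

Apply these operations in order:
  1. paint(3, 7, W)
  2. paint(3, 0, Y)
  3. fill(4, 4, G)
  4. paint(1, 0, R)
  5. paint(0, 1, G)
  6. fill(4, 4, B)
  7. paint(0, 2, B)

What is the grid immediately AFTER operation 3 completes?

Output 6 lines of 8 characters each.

After op 1 paint(3,7,W):
RRRRRRRR
RRRRRRRR
RRRRRRRR
GGGGRRRW
GGGGRRRR
GGGGRRRR
After op 2 paint(3,0,Y):
RRRRRRRR
RRRRRRRR
RRRRRRRR
YGGGRRRW
GGGGRRRR
GGGGRRRR
After op 3 fill(4,4,G) [35 cells changed]:
GGGGGGGG
GGGGGGGG
GGGGGGGG
YGGGGGGW
GGGGGGGG
GGGGGGGG

Answer: GGGGGGGG
GGGGGGGG
GGGGGGGG
YGGGGGGW
GGGGGGGG
GGGGGGGG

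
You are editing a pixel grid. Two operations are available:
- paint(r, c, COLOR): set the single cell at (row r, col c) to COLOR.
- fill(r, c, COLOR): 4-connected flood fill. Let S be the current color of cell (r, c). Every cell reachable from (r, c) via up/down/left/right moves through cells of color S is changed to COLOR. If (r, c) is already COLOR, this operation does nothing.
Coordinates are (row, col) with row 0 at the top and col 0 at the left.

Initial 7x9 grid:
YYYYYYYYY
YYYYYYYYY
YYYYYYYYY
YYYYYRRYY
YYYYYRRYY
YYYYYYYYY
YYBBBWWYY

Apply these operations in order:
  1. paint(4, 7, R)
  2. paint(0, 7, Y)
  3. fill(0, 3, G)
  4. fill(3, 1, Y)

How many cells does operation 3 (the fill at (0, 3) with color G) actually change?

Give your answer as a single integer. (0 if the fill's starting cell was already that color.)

After op 1 paint(4,7,R):
YYYYYYYYY
YYYYYYYYY
YYYYYYYYY
YYYYYRRYY
YYYYYRRRY
YYYYYYYYY
YYBBBWWYY
After op 2 paint(0,7,Y):
YYYYYYYYY
YYYYYYYYY
YYYYYYYYY
YYYYYRRYY
YYYYYRRRY
YYYYYYYYY
YYBBBWWYY
After op 3 fill(0,3,G) [53 cells changed]:
GGGGGGGGG
GGGGGGGGG
GGGGGGGGG
GGGGGRRGG
GGGGGRRRG
GGGGGGGGG
GGBBBWWGG

Answer: 53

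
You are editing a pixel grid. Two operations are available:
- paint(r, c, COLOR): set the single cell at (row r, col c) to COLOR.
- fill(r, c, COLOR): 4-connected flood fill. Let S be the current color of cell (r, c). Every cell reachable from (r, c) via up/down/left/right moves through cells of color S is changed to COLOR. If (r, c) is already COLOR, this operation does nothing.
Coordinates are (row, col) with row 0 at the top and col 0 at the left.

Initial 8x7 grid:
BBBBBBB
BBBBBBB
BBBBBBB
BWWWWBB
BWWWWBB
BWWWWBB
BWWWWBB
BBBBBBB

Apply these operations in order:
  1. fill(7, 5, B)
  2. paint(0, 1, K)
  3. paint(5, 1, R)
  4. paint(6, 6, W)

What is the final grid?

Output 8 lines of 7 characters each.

Answer: BKBBBBB
BBBBBBB
BBBBBBB
BWWWWBB
BWWWWBB
BRWWWBB
BWWWWBW
BBBBBBB

Derivation:
After op 1 fill(7,5,B) [0 cells changed]:
BBBBBBB
BBBBBBB
BBBBBBB
BWWWWBB
BWWWWBB
BWWWWBB
BWWWWBB
BBBBBBB
After op 2 paint(0,1,K):
BKBBBBB
BBBBBBB
BBBBBBB
BWWWWBB
BWWWWBB
BWWWWBB
BWWWWBB
BBBBBBB
After op 3 paint(5,1,R):
BKBBBBB
BBBBBBB
BBBBBBB
BWWWWBB
BWWWWBB
BRWWWBB
BWWWWBB
BBBBBBB
After op 4 paint(6,6,W):
BKBBBBB
BBBBBBB
BBBBBBB
BWWWWBB
BWWWWBB
BRWWWBB
BWWWWBW
BBBBBBB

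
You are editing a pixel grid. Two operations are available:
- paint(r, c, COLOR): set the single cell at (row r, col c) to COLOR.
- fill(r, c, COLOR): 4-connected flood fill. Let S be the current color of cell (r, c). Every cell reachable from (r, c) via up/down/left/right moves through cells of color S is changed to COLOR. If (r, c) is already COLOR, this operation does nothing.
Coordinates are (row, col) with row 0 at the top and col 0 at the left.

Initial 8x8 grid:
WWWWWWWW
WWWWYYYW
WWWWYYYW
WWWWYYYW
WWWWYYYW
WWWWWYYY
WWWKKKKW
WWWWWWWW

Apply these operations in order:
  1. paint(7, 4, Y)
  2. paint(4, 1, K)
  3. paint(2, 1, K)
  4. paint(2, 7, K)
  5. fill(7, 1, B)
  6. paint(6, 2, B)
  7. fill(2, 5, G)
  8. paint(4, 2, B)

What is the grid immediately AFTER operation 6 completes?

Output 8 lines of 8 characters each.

Answer: BBBBBBBB
BBBBYYYB
BKBBYYYK
BBBBYYYW
BKBBYYYW
BBBBBYYY
BBBKKKKW
BBBBYWWW

Derivation:
After op 1 paint(7,4,Y):
WWWWWWWW
WWWWYYYW
WWWWYYYW
WWWWYYYW
WWWWYYYW
WWWWWYYY
WWWKKKKW
WWWWYWWW
After op 2 paint(4,1,K):
WWWWWWWW
WWWWYYYW
WWWWYYYW
WWWWYYYW
WKWWYYYW
WWWWWYYY
WWWKKKKW
WWWWYWWW
After op 3 paint(2,1,K):
WWWWWWWW
WWWWYYYW
WKWWYYYW
WWWWYYYW
WKWWYYYW
WWWWWYYY
WWWKKKKW
WWWWYWWW
After op 4 paint(2,7,K):
WWWWWWWW
WWWWYYYW
WKWWYYYK
WWWWYYYW
WKWWYYYW
WWWWWYYY
WWWKKKKW
WWWWYWWW
After op 5 fill(7,1,B) [35 cells changed]:
BBBBBBBB
BBBBYYYB
BKBBYYYK
BBBBYYYW
BKBBYYYW
BBBBBYYY
BBBKKKKW
BBBBYWWW
After op 6 paint(6,2,B):
BBBBBBBB
BBBBYYYB
BKBBYYYK
BBBBYYYW
BKBBYYYW
BBBBBYYY
BBBKKKKW
BBBBYWWW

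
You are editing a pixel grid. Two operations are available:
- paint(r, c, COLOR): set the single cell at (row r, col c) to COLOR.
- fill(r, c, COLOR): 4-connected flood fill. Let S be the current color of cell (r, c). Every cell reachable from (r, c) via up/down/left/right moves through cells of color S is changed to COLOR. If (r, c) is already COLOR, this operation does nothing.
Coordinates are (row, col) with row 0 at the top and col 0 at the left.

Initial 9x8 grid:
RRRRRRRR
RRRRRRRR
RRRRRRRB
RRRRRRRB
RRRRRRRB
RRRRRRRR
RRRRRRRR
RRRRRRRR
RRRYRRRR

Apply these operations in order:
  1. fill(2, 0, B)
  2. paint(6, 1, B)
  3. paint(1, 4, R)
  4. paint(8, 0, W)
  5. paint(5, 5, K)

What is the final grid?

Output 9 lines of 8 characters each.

Answer: BBBBBBBB
BBBBRBBB
BBBBBBBB
BBBBBBBB
BBBBBBBB
BBBBBKBB
BBBBBBBB
BBBBBBBB
WBBYBBBB

Derivation:
After op 1 fill(2,0,B) [68 cells changed]:
BBBBBBBB
BBBBBBBB
BBBBBBBB
BBBBBBBB
BBBBBBBB
BBBBBBBB
BBBBBBBB
BBBBBBBB
BBBYBBBB
After op 2 paint(6,1,B):
BBBBBBBB
BBBBBBBB
BBBBBBBB
BBBBBBBB
BBBBBBBB
BBBBBBBB
BBBBBBBB
BBBBBBBB
BBBYBBBB
After op 3 paint(1,4,R):
BBBBBBBB
BBBBRBBB
BBBBBBBB
BBBBBBBB
BBBBBBBB
BBBBBBBB
BBBBBBBB
BBBBBBBB
BBBYBBBB
After op 4 paint(8,0,W):
BBBBBBBB
BBBBRBBB
BBBBBBBB
BBBBBBBB
BBBBBBBB
BBBBBBBB
BBBBBBBB
BBBBBBBB
WBBYBBBB
After op 5 paint(5,5,K):
BBBBBBBB
BBBBRBBB
BBBBBBBB
BBBBBBBB
BBBBBBBB
BBBBBKBB
BBBBBBBB
BBBBBBBB
WBBYBBBB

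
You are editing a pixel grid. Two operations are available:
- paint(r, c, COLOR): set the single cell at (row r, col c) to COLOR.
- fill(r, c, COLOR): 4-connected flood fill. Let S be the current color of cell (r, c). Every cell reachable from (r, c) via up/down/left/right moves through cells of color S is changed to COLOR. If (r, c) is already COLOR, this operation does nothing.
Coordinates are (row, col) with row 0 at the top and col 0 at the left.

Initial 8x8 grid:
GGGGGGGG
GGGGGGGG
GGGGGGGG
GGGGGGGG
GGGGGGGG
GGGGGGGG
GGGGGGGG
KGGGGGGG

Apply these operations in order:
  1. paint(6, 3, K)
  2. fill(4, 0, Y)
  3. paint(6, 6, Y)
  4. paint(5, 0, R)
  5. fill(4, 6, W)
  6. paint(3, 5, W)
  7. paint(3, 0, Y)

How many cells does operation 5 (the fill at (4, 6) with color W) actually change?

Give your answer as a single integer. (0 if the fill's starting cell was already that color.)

Answer: 61

Derivation:
After op 1 paint(6,3,K):
GGGGGGGG
GGGGGGGG
GGGGGGGG
GGGGGGGG
GGGGGGGG
GGGGGGGG
GGGKGGGG
KGGGGGGG
After op 2 fill(4,0,Y) [62 cells changed]:
YYYYYYYY
YYYYYYYY
YYYYYYYY
YYYYYYYY
YYYYYYYY
YYYYYYYY
YYYKYYYY
KYYYYYYY
After op 3 paint(6,6,Y):
YYYYYYYY
YYYYYYYY
YYYYYYYY
YYYYYYYY
YYYYYYYY
YYYYYYYY
YYYKYYYY
KYYYYYYY
After op 4 paint(5,0,R):
YYYYYYYY
YYYYYYYY
YYYYYYYY
YYYYYYYY
YYYYYYYY
RYYYYYYY
YYYKYYYY
KYYYYYYY
After op 5 fill(4,6,W) [61 cells changed]:
WWWWWWWW
WWWWWWWW
WWWWWWWW
WWWWWWWW
WWWWWWWW
RWWWWWWW
WWWKWWWW
KWWWWWWW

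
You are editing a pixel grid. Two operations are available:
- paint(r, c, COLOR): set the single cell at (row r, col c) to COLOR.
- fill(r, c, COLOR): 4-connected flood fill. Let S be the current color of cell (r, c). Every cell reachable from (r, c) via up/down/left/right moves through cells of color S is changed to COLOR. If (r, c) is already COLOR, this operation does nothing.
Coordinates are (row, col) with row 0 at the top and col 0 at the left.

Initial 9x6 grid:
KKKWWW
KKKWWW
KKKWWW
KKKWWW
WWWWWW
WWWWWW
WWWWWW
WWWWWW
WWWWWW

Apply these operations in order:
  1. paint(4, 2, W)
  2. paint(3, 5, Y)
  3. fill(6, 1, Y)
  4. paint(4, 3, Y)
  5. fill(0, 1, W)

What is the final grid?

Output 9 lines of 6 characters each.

Answer: WWWYYY
WWWYYY
WWWYYY
WWWYYY
YYYYYY
YYYYYY
YYYYYY
YYYYYY
YYYYYY

Derivation:
After op 1 paint(4,2,W):
KKKWWW
KKKWWW
KKKWWW
KKKWWW
WWWWWW
WWWWWW
WWWWWW
WWWWWW
WWWWWW
After op 2 paint(3,5,Y):
KKKWWW
KKKWWW
KKKWWW
KKKWWY
WWWWWW
WWWWWW
WWWWWW
WWWWWW
WWWWWW
After op 3 fill(6,1,Y) [41 cells changed]:
KKKYYY
KKKYYY
KKKYYY
KKKYYY
YYYYYY
YYYYYY
YYYYYY
YYYYYY
YYYYYY
After op 4 paint(4,3,Y):
KKKYYY
KKKYYY
KKKYYY
KKKYYY
YYYYYY
YYYYYY
YYYYYY
YYYYYY
YYYYYY
After op 5 fill(0,1,W) [12 cells changed]:
WWWYYY
WWWYYY
WWWYYY
WWWYYY
YYYYYY
YYYYYY
YYYYYY
YYYYYY
YYYYYY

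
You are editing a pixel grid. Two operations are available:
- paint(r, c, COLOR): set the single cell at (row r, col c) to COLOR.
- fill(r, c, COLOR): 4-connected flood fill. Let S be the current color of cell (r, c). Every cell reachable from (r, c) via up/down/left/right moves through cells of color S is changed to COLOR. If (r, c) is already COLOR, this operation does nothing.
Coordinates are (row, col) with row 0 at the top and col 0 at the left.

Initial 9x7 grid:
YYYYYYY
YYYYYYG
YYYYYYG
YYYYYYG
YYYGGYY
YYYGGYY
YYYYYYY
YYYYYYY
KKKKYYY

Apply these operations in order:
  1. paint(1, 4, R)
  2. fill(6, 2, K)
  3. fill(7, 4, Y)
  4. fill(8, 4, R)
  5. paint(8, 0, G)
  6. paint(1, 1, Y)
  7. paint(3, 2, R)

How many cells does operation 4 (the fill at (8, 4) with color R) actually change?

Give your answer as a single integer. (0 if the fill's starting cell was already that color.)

After op 1 paint(1,4,R):
YYYYYYY
YYYYRYG
YYYYYYG
YYYYYYG
YYYGGYY
YYYGGYY
YYYYYYY
YYYYYYY
KKKKYYY
After op 2 fill(6,2,K) [51 cells changed]:
KKKKKKK
KKKKRKG
KKKKKKG
KKKKKKG
KKKGGKK
KKKGGKK
KKKKKKK
KKKKKKK
KKKKKKK
After op 3 fill(7,4,Y) [55 cells changed]:
YYYYYYY
YYYYRYG
YYYYYYG
YYYYYYG
YYYGGYY
YYYGGYY
YYYYYYY
YYYYYYY
YYYYYYY
After op 4 fill(8,4,R) [55 cells changed]:
RRRRRRR
RRRRRRG
RRRRRRG
RRRRRRG
RRRGGRR
RRRGGRR
RRRRRRR
RRRRRRR
RRRRRRR

Answer: 55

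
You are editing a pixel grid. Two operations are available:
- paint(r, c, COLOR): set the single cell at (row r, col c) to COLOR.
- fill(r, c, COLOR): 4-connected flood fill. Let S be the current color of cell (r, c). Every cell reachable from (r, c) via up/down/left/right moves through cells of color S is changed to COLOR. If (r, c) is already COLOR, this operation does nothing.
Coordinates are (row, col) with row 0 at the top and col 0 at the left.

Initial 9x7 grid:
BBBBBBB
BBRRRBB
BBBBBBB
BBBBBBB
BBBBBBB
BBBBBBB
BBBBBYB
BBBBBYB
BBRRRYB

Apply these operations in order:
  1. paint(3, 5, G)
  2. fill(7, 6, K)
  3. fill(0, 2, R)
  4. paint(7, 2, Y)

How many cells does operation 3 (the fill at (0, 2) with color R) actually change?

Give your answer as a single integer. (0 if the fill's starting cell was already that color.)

After op 1 paint(3,5,G):
BBBBBBB
BBRRRBB
BBBBBBB
BBBBBGB
BBBBBBB
BBBBBBB
BBBBBYB
BBBBBYB
BBRRRYB
After op 2 fill(7,6,K) [53 cells changed]:
KKKKKKK
KKRRRKK
KKKKKKK
KKKKKGK
KKKKKKK
KKKKKKK
KKKKKYK
KKKKKYK
KKRRRYK
After op 3 fill(0,2,R) [53 cells changed]:
RRRRRRR
RRRRRRR
RRRRRRR
RRRRRGR
RRRRRRR
RRRRRRR
RRRRRYR
RRRRRYR
RRRRRYR

Answer: 53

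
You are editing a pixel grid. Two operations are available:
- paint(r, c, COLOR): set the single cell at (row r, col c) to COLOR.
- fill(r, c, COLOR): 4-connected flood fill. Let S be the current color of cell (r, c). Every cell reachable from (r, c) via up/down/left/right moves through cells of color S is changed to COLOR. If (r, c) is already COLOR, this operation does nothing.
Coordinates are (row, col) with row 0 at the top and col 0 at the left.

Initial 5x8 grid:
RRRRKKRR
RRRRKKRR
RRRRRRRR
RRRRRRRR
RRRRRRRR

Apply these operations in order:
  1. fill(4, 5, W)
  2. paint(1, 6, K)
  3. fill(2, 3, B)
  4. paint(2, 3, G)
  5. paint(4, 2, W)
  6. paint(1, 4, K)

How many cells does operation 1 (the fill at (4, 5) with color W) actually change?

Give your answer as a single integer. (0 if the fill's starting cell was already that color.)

Answer: 36

Derivation:
After op 1 fill(4,5,W) [36 cells changed]:
WWWWKKWW
WWWWKKWW
WWWWWWWW
WWWWWWWW
WWWWWWWW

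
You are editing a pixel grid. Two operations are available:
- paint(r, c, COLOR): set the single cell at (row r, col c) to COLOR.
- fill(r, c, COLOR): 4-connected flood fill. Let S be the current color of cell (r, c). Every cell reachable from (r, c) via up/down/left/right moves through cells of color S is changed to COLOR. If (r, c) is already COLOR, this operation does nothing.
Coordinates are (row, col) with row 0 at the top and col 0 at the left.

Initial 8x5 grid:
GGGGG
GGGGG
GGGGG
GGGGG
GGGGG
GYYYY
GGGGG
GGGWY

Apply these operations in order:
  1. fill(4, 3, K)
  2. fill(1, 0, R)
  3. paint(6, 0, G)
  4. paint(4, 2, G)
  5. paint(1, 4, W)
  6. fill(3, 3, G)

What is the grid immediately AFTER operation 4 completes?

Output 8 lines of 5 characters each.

After op 1 fill(4,3,K) [34 cells changed]:
KKKKK
KKKKK
KKKKK
KKKKK
KKKKK
KYYYY
KKKKK
KKKWY
After op 2 fill(1,0,R) [34 cells changed]:
RRRRR
RRRRR
RRRRR
RRRRR
RRRRR
RYYYY
RRRRR
RRRWY
After op 3 paint(6,0,G):
RRRRR
RRRRR
RRRRR
RRRRR
RRRRR
RYYYY
GRRRR
RRRWY
After op 4 paint(4,2,G):
RRRRR
RRRRR
RRRRR
RRRRR
RRGRR
RYYYY
GRRRR
RRRWY

Answer: RRRRR
RRRRR
RRRRR
RRRRR
RRGRR
RYYYY
GRRRR
RRRWY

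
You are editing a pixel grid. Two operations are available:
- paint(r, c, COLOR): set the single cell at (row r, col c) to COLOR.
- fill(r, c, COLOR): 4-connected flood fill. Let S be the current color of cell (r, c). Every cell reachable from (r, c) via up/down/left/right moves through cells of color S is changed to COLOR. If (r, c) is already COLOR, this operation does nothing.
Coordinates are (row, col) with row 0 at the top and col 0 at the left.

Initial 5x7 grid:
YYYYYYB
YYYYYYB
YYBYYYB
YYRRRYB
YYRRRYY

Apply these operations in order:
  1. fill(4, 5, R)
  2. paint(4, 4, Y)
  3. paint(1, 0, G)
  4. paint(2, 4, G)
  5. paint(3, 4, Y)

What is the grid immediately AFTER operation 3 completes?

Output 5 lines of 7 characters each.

Answer: RRRRRRB
GRRRRRB
RRBRRRB
RRRRRRB
RRRRYRR

Derivation:
After op 1 fill(4,5,R) [24 cells changed]:
RRRRRRB
RRRRRRB
RRBRRRB
RRRRRRB
RRRRRRR
After op 2 paint(4,4,Y):
RRRRRRB
RRRRRRB
RRBRRRB
RRRRRRB
RRRRYRR
After op 3 paint(1,0,G):
RRRRRRB
GRRRRRB
RRBRRRB
RRRRRRB
RRRRYRR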